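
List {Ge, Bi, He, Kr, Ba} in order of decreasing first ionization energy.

He > Kr > Ge > Bi > Ba

He is in period 1, group 18; Ge is in period 4, group 14; Kr is in period 4, group 18; Ba is in period 6, group 2; Bi is in period 6, group 15.
IE₁ increases left→right with effective nuclear charge and decreases top→bottom as the valence shell moves farther out.
Neither a single period nor a single group — weigh both effects.
Bi > Ba: both are in period 6; the period trend gives Bi the larger value.
Ge > Bi: period and group pull opposite ways; the down-group shift dominates (762 vs 703 kJ/mol).
Kr > Ge: Kr lies to the right of Ge in period 4, so the across-period effect alone puts Kr higher.
He > Kr: He sits above Kr in group 18, so the down-group effect alone puts He higher.
Approximate values (kJ/mol): He 2372, Ge 762, Kr 1351, Ba 503, Bi 703.
So from highest to lowest: He > Kr > Ge > Bi > Ba.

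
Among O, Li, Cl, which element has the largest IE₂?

Li

The second ionization energy removes an electron from the +1 ion. For each element: O⁺ still has 5 valence electrons; Li⁺ is the bare [He] core; Cl⁺ still has 6 valence electrons.
Breaking into a closed-shell core is much more expensive than removing a leftover valence electron — Li has the largest IE_2 here.
Valence configurations: O⁺ [He]2s²2p³, Cl⁺ [Ne]3s²3p⁴.
Approximate IE_2 values (kJ/mol): O 3388, Li 7298, Cl 2298.
Hence IE_2: Cl < O < Li.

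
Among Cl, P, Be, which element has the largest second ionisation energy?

IE_2 is the cost of taking one more electron from the +1 cation: Cl⁺ still has 6 valence electrons; P⁺ still has 4 valence electrons; Be⁺ still has 1 valence electron.
All are still removing valence electrons, so compare the +1 ions as you would atoms: IE_2 generally rises across a period (higher Z_eff) and falls down a group (larger shell), subject to the usual subshell exceptions.
Valence configurations: Cl⁺ [Ne]3s²3p⁴, P⁺ [Ne]3s²3p², Be⁺ [He]2s¹.
The numbers (kJ/mol): Cl 2298, P 1907, Be 1757.
Overall IE_2 order: Be < P < Cl.

Cl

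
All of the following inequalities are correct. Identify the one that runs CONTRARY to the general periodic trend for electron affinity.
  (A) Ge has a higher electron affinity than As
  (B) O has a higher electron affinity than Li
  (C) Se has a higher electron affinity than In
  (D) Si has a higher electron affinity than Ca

(A)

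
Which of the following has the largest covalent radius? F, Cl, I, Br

I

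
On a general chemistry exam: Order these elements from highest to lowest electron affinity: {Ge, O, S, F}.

F, S, O, Ge

O is in period 2, group 16; F is in period 2, group 17; S is in period 3, group 16; Ge is in period 4, group 14.
Adding an electron releases more energy for atoms nearer the top right (short of the noble gases).
Here both period and group differ, so the two effects have to be weighed against each other.
O > Ge: relative to Ge, both the across-period and down-group shifts push O's electron affinity up.
S > O: this pair runs against the simple trend — see the exception note.
F > S: both effects reinforce here, so F is clearly the higher of the two.
Note the exception: S has a higher electron affinity than O, contrary to the simple trend — the compact 2p subshell of O repels the added electron more than S's larger 3p does.
Tabulated electron affinity (kJ/mol): O 141, F 328, S 200, Ge 119.
So from highest to lowest: F > S > O > Ge.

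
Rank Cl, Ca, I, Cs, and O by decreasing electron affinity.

Cl > I > O > Cs > Ca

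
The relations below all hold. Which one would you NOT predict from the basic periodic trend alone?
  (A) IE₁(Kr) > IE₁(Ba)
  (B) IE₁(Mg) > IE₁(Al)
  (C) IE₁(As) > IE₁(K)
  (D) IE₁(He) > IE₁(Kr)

(B)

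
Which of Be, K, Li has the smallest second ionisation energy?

Be

After 1 electron has been removed, what remains? Be⁺ still has 1 valence electron; K⁺ is the bare [Ar] core; Li⁺ is the bare [He] core.
Pulling an electron out of a noble-gas core costs far more than removing a remaining valence electron, so K and Li sit at the high end of IE_2.
Approximate IE_2 values (kJ/mol): Be 1757, K 3052, Li 7298.
Hence IE_2: Be < K < Li.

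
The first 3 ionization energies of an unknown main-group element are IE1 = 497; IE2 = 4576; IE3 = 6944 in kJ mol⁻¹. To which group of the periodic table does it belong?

Look for the largest jump between consecutive ionization energies: IE2/IE1 ≈ 9.2, far larger than any earlier ratio.
That jump marks the point where a core electron is being removed. So the atom has 1 valence electron.
A main-group element with 1 valence electron is in group 1.

Group 1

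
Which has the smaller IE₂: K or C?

C

The second ionization energy removes an electron from the +1 ion. For each element: K⁺ is the bare [Ar] core; C⁺ still has 3 valence electrons.
Core electrons are held far more tightly than valence electrons, so K tops the IE_2 order.
The numbers (kJ/mol): K 3052, C 2353.
So the second ionization energies run C < K.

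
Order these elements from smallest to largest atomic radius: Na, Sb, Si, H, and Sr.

Across a period the added protons contract the valence shell; down a group each new principal shell makes the atom larger.
Neither a single period nor a single group — weigh both effects.
Si > H: the two effects oppose for this pair; the down-group effect wins (116 vs 32 pm).
Sb > Si: period and group pull opposite ways; the down-group shift dominates (140 vs 116 pm).
Na > Sb: period and group pull opposite ways; the across-period shift dominates (155 vs 140 pm).
Sr > Na: period and group pull opposite ways; the down-group shift dominates (185 vs 155 pm).
For reference (pm): H 32, Na 155, Si 116, Sr 185, Sb 140.
So from smallest to largest: H < Si < Sb < Na < Sr.

H < Si < Sb < Na < Sr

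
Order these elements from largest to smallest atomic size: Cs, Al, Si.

Al is in period 3, group 13; Si is in period 3, group 14; Cs is in period 6, group 1.
Radius decreases left→right (rising Z_eff, same n) and increases top→bottom (higher n).
Here both period and group differ, so the two effects have to be weighed against each other.
Al > Si: Al lies to the left of Si in period 3, so the across-period effect alone puts Al larger.
Cs > Al: both effects reinforce here, so Cs is clearly the larger of the two.
For reference (pm): Al 126, Si 116, Cs 232.
So from largest to smallest: Cs > Al > Si.

Cs > Al > Si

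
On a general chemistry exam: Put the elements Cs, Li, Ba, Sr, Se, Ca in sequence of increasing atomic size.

Se < Li < Ca < Sr < Ba < Cs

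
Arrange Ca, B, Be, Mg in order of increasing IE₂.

Consider each +1 ion: Ca⁺ still has 1 valence electron; B⁺ still has 2 valence electrons; Be⁺ still has 1 valence electron; Mg⁺ still has 1 valence electron.
All are still removing valence electrons, so compare the +1 ions as you would atoms: IE_2 generally rises across a period (higher Z_eff) and falls down a group (larger shell), subject to the usual subshell exceptions.
Valence configurations: Ca⁺ [Ar]4s¹, B⁺ [He]2s², Be⁺ [He]2s¹, Mg⁺ [Ne]3s¹.
Approximate IE_2 values (kJ/mol): Ca 1145, B 2427, Be 1757, Mg 1451.
So the second ionization energies run Ca < Mg < Be < B.

Ca, Mg, Be, B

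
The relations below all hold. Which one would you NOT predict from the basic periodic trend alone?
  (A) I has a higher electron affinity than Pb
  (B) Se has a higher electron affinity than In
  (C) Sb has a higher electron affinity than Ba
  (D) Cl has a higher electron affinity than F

The general trend: electron affinity increases across a period and decreases down a group.
(A) I (period 5, group 17) vs Pb (period 6, group 14): the stated order agrees with the simple trend.
(B) Se (period 4, group 16) vs In (period 5, group 13): the stated order agrees with the simple trend.
(C) Sb (period 5, group 15) vs Ba (period 6, group 2): the stated order agrees with the simple trend.
(D) Cl (period 3, group 17) vs F (period 2, group 17): the stated order contradicts the simple trend.
The exception is (D): F's small 2p subshell makes the incoming electron feel strong e⁻–e⁻ repulsion, so Cl actually releases more energy on gaining an electron.

(D)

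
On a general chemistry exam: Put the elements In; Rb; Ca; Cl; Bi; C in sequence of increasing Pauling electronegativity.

Rb < Ca < In < Bi < C < Cl

C is in period 2, group 14; Cl is in period 3, group 17; Ca is in period 4, group 2; Rb is in period 5, group 1; In is in period 5, group 13; Bi is in period 6, group 15.
Smaller atoms with higher effective nuclear charge are more electronegative.
These span different periods and groups, so the two trends combine.
Ca > Rb: both effects reinforce here, so Ca is clearly the higher of the two.
In > Ca: the two effects oppose for this pair; the across-period effect wins (1.78 vs 1.00).
Bi > In: period and group pull opposite ways; the across-period shift dominates (2.02 vs 1.78).
C > Bi: the two effects oppose for this pair; the down-group effect wins (2.55 vs 2.02).
Cl > C: period and group pull opposite ways; the across-period shift dominates (3.16 vs 2.55).
For reference (Pauling): C 2.55, Cl 3.16, Ca 1.00, Rb 0.82, In 1.78, Bi 2.02.
So from lowest to highest: Rb < Ca < In < Bi < C < Cl.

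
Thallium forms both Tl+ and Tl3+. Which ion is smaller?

Both ions have Z = 81 protons, but Tl3+ has lost more electrons, so its remaining electrons feel a larger effective nuclear charge per electron and are pulled in more tightly.
Higher positive charge → smaller ion, so Tl+ > Tl3+.

Tl3+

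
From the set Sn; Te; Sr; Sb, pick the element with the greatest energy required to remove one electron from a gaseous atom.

Te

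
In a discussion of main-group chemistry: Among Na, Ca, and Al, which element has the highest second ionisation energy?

Na

IE_2 is the cost of taking one more electron from the +1 cation: Na⁺ is the bare [Ne] core; Ca⁺ still has 1 valence electron; Al⁺ still has 2 valence electrons.
Core electrons are held far more tightly than valence electrons, so Na tops the IE_2 order.
Valence configurations: Ca⁺ [Ar]4s¹, Al⁺ [Ne]3s².
The numbers (kJ/mol): Na 4562, Ca 1145, Al 1817.
Putting it together, IE_2: Ca < Al < Na.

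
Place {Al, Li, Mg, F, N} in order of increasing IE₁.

Li < Al < Mg < N < F

Li is in period 2, group 1; N is in period 2, group 15; F is in period 2, group 17; Mg is in period 3, group 2; Al is in period 3, group 13.
Removing the outermost electron gets harder across a period and easier down a group.
Here both period and group differ, so the two effects have to be weighed against each other.
Al > Li: the two effects oppose for this pair; the across-period effect wins (578 vs 520 kJ/mol).
Mg > Al: this pair runs against the simple trend — see the exception note.
N > Mg: both effects reinforce here, so N is clearly the higher of the two.
F > N: both are in period 2; the period trend gives F the larger value.
Note the exception: Mg has a higher first ionization energy than Al, contrary to the simple trend — Al's single 3p electron is easier to remove than one from Mg's filled 3s².
Tabulated first ionization energy (kJ/mol): Li 520, N 1402, F 1681, Mg 738, Al 578.
So from lowest to highest: Li < Al < Mg < N < F.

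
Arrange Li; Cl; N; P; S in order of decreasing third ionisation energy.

Consider each +2 ion: Li²⁺ is already 1 electron into the core; Cl²⁺ still has 5 valence electrons; N²⁺ still has 3 valence electrons; P²⁺ still has 3 valence electrons; S²⁺ still has 4 valence electrons.
Core electrons are held far more tightly than valence electrons, so Li tops the IE_3 order.
Valence configurations: Cl²⁺ [Ne]3s²3p³, N²⁺ [He]2s²2p¹, P²⁺ [Ne]3s²3p¹, S²⁺ [Ne]3s²3p².
Tabulated IE_3 (kJ/mol): Li 11815, Cl 3822, N 4578, P 2914, S 3357.
Hence IE_3: P < S < Cl < N < Li.

Li > N > Cl > S > P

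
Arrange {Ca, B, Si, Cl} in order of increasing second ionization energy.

Ca, Si, Cl, B

After 1 electron has been removed, what remains? Ca⁺ still has 1 valence electron; B⁺ still has 2 valence electrons; Si⁺ still has 3 valence electrons; Cl⁺ still has 6 valence electrons.
All are still removing valence electrons, so compare the +1 ions as you would atoms: IE_2 generally rises across a period (higher Z_eff) and falls down a group (larger shell), subject to the usual subshell exceptions.
Valence configurations: Ca⁺ [Ar]4s¹, B⁺ [He]2s², Si⁺ [Ne]3s²3p¹, Cl⁺ [Ne]3s²3p⁴.
Approximate IE_2 values (kJ/mol): Ca 1145, B 2427, Si 1577, Cl 2298.
So the second ionization energies run Ca < Si < Cl < B.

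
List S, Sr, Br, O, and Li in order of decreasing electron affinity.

Li is in period 2, group 1; O is in period 2, group 16; S is in period 3, group 16; Br is in period 4, group 17; Sr is in period 5, group 2.
Adding an electron releases more energy for atoms nearer the top right (short of the noble gases).
These span different periods and groups, so the two trends combine.
Li > Sr: period and group pull opposite ways; the down-group shift dominates (60 vs 5 kJ/mol).
O > Li: both are in period 2; the period trend gives O the larger value.
S > O: this pair runs against the simple trend — see the exception note.
Br > S: the two effects oppose for this pair; the across-period effect wins (325 vs 200 kJ/mol).
Note the exception: S has a higher electron affinity than O, contrary to the simple trend — the compact 2p subshell of O repels the added electron more than S's larger 3p does.
Tabulated electron affinity (kJ/mol): Li 60, O 141, S 200, Br 325, Sr 5.
So from highest to lowest: Br > S > O > Li > Sr.

Br, S, O, Li, Sr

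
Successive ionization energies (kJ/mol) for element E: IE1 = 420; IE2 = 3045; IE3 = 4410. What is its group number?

Group 1

Look for the largest jump between consecutive ionization energies: IE2/IE1 ≈ 7.2, far larger than any earlier ratio.
That jump marks the point where a core electron is being removed. So the atom has 1 valence electron.
A main-group element with 1 valence electron is in group 1.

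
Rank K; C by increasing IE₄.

K < C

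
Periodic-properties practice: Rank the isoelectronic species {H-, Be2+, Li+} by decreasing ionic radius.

H- > Li+ > Be2+

All of these have 2 electrons, so size is governed by nuclear charge alone: the more protons, the stronger the pull on the same electron cloud, and the smaller the ion.
Nuclear charges: Be2+ (Z=4), Li+ (Z=3), H- (Z=1).
Largest to smallest: H- > Li+ > Be2+.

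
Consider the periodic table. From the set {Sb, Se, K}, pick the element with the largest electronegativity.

Se

K is in period 4, group 1; Se is in period 4, group 16; Sb is in period 5, group 15.
Smaller atoms with higher effective nuclear charge are more electronegative.
Here both period and group differ, so the two effects have to be weighed against each other.
Sb > K: period and group pull opposite ways; the across-period shift dominates (2.05 vs 0.82).
Se > Sb: relative to Sb, both the across-period and down-group shifts push Se's electronegativity up.
Approximate values (Pauling): K 0.82, Se 2.55, Sb 2.05.
The largest electronegativity among these belongs to Se.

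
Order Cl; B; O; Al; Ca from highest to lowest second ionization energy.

O, B, Cl, Al, Ca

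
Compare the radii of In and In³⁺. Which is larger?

Forming In³⁺ removes 3 electrons from In. Fewer electrons for the same nuclear charge means less shielding and a higher Z_eff on the remaining electrons, and for main-group metals the entire outer shell is lost.
A cation is smaller than its parent atom: In³⁺ < In.

In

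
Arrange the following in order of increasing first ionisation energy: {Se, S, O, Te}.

Te < Se < S < O

O is in period 2, group 16; S is in period 3, group 16; Se is in period 4, group 16; Te is in period 5, group 16.
First ionization energy rises across a period (greater Z_eff holds electrons more tightly) and falls down a group (valence electrons are farther from the nucleus).
All are in group 16, so first ionization energy increases up the group.
So from lowest to highest: Te < Se < S < O.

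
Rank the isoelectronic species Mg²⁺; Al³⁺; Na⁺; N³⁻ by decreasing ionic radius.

N³⁻ > Na⁺ > Mg²⁺ > Al³⁺

All of these have 10 electrons, so size is governed by nuclear charge alone: the more protons, the stronger the pull on the same electron cloud, and the smaller the ion.
Nuclear charges: Al³⁺ (Z=13), Mg²⁺ (Z=12), Na⁺ (Z=11), N³⁻ (Z=7).
Largest to smallest: N³⁻ > Na⁺ > Mg²⁺ > Al³⁺.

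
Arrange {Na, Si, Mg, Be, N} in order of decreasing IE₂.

After 1 electron has been removed, what remains? Na⁺ is the bare [Ne] core; Si⁺ still has 3 valence electrons; Mg⁺ still has 1 valence electron; Be⁺ still has 1 valence electron; N⁺ still has 4 valence electrons.
Core electrons are held far more tightly than valence electrons, so Na tops the IE_2 order.
Valence configurations: Si⁺ [Ne]3s²3p¹, Mg⁺ [Ne]3s¹, Be⁺ [He]2s¹, N⁺ [He]2s²2p².
Approximate IE_2 values (kJ/mol): Na 4562, Si 1577, Mg 1451, Be 1757, N 2856.
Hence IE_2: Mg < Si < Be < N < Na.

Na > N > Be > Si > Mg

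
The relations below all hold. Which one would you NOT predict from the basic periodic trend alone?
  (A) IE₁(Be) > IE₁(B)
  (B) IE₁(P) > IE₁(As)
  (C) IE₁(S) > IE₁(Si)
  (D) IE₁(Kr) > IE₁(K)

(A)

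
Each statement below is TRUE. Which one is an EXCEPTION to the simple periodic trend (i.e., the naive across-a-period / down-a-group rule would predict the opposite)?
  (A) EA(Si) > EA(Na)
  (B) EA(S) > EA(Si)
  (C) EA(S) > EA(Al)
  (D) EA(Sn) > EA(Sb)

The general trend: electron affinity increases across a period and decreases down a group.
(A) Si (period 3, group 14) vs Na (period 3, group 1): the stated order agrees with the simple trend.
(B) S (period 3, group 16) vs Si (period 3, group 14): the stated order agrees with the simple trend.
(C) S (period 3, group 16) vs Al (period 3, group 13): the stated order agrees with the simple trend.
(D) Sn (period 5, group 14) vs Sb (period 5, group 15): the stated order contradicts the simple trend.
The exception is (D): adding an electron to Sb's half-filled 5p³ is unfavourable, so Sn has the more exothermic EA.

(D)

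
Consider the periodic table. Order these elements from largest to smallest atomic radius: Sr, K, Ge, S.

K, Sr, Ge, S

S is in period 3, group 16; K is in period 4, group 1; Ge is in period 4, group 14; Sr is in period 5, group 2.
Across a period the added protons contract the valence shell; down a group each new principal shell makes the atom larger.
Neither a single period nor a single group — weigh both effects.
Ge > S: both effects reinforce here, so Ge is clearly the larger of the two.
Sr > Ge: relative to Ge, both the across-period and down-group shifts push Sr's atomic radius up.
K > Sr: the two effects oppose for this pair; the across-period effect wins (196 vs 185 pm).
Approximate values (pm): S 103, K 196, Ge 121, Sr 185.
So from largest to smallest: K > Sr > Ge > S.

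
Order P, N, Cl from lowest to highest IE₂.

P < Cl < N

After 1 electron has been removed, what remains? P⁺ still has 4 valence electrons; N⁺ still has 4 valence electrons; Cl⁺ still has 6 valence electrons.
All are still removing valence electrons, so compare the +1 ions as you would atoms: IE_2 generally rises across a period (higher Z_eff) and falls down a group (larger shell), subject to the usual subshell exceptions.
Valence configurations: P⁺ [Ne]3s²3p², N⁺ [He]2s²2p², Cl⁺ [Ne]3s²3p⁴.
Tabulated IE_2 (kJ/mol): P 1907, N 2856, Cl 2298.
Overall IE_2 order: P < Cl < N.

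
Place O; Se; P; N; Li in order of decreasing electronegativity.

O > N > Se > P > Li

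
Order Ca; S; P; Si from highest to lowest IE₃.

Ca, S, Si, P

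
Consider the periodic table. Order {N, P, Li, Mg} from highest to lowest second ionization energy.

Li > N > P > Mg

The second ionization energy removes an electron from the +1 ion. For each element: N⁺ still has 4 valence electrons; P⁺ still has 4 valence electrons; Li⁺ is the bare [He] core; Mg⁺ still has 1 valence electron.
Breaking into a closed-shell core is much more expensive than removing a leftover valence electron — Li has the largest IE_2 here.
Valence configurations: N⁺ [He]2s²2p², P⁺ [Ne]3s²3p², Mg⁺ [Ne]3s¹.
Approximate IE_2 values (kJ/mol): N 2856, P 1907, Li 7298, Mg 1451.
So the second ionization energies run Mg < P < N < Li.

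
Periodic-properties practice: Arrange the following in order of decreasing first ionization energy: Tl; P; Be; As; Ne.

Ne, P, As, Be, Tl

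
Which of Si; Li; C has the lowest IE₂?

Si

After 1 electron has been removed, what remains? Si⁺ still has 3 valence electrons; Li⁺ is the bare [He] core; C⁺ still has 3 valence electrons.
Breaking into a closed-shell core is much more expensive than removing a leftover valence electron — Li has the largest IE_2 here.
Valence configurations: Si⁺ [Ne]3s²3p¹, C⁺ [He]2s²2p¹.
The numbers (kJ/mol): Si 1577, Li 7298, C 2353.
Overall IE_2 order: Si < C < Li.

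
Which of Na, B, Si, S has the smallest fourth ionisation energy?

Si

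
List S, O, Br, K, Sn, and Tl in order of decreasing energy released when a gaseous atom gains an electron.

O is in period 2, group 16; S is in period 3, group 16; K is in period 4, group 1; Br is in period 4, group 17; Sn is in period 5, group 14; Tl is in period 6, group 13.
Adding an electron releases more energy for atoms nearer the top right (short of the noble gases).
Neither a single period nor a single group — weigh both effects.
K > Tl: period and group pull opposite ways; the down-group shift dominates (48 vs 19 kJ/mol).
Sn > K: period and group pull opposite ways; the across-period shift dominates (107 vs 48 kJ/mol).
O > Sn: both effects reinforce here, so O is clearly the higher of the two.
S > O: this pair runs against the simple trend — see the exception note.
Br > S: period and group pull opposite ways; the across-period shift dominates (325 vs 200 kJ/mol).
Note the exception: S has a higher electron affinity than O, contrary to the simple trend — the compact 2p subshell of O repels the added electron more than S's larger 3p does.
For reference (kJ/mol): O 141, S 200, K 48, Br 325, Sn 107, Tl 19.
So from highest to lowest: Br > S > O > Sn > K > Tl.

Br > S > O > Sn > K > Tl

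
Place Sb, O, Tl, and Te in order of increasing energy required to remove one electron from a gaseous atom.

Tl < Sb < Te < O

O is in period 2, group 16; Sb is in period 5, group 15; Te is in period 5, group 16; Tl is in period 6, group 13.
First ionization energy rises across a period (greater Z_eff holds electrons more tightly) and falls down a group (valence electrons are farther from the nucleus).
Here both period and group differ, so the two effects have to be weighed against each other.
Sb > Tl: both effects reinforce here, so Sb is clearly the higher of the two.
Te > Sb: both are in period 5; the period trend gives Te the larger value.
O > Te: O sits above Te in group 16, so the down-group effect alone puts O higher.
Tabulated first ionization energy (kJ/mol): O 1314, Sb 831, Te 869, Tl 589.
So from lowest to highest: Tl < Sb < Te < O.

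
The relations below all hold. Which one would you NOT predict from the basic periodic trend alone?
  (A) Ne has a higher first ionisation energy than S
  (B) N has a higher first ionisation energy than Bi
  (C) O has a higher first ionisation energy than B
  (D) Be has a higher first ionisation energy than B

(D)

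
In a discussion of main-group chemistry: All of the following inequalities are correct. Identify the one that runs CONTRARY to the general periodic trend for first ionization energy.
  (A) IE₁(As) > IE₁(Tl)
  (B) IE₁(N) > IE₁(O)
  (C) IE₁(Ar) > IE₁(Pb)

(B)

The general trend: first ionization energy increases across a period and decreases down a group.
(A) As (period 4, group 15) vs Tl (period 6, group 13): the stated order agrees with the simple trend.
(B) N (period 2, group 15) vs O (period 2, group 16): the stated order contradicts the simple trend.
(C) Ar (period 3, group 18) vs Pb (period 6, group 14): the stated order agrees with the simple trend.
The exception is (B): pairing an electron in O's 2p⁴ costs repulsion energy, so O ionizes more easily than half-filled N (2p³).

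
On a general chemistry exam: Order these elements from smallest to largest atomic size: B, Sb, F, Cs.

B is in period 2, group 13; F is in period 2, group 17; Sb is in period 5, group 15; Cs is in period 6, group 1.
Atomic radius shrinks across a period as nuclear charge pulls the same shell inward, and grows down a group as new shells are added.
These span different periods and groups, so the two trends combine.
B > F: B lies to the left of F in period 2, so the across-period effect alone puts B larger.
Sb > B: period and group pull opposite ways; the down-group shift dominates (140 vs 85 pm).
Cs > Sb: relative to Sb, both the across-period and down-group shifts push Cs's atomic radius up.
Tabulated atomic radius (pm): B 85, F 64, Sb 140, Cs 232.
So from smallest to largest: F < B < Sb < Cs.

F, B, Sb, Cs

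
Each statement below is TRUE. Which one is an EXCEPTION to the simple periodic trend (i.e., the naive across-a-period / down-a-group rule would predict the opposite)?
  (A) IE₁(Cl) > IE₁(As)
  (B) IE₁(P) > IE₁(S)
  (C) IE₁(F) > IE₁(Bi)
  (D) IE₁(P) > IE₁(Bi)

The general trend: first ionisation energy increases across a period and decreases down a group.
(A) Cl (period 3, group 17) vs As (period 4, group 15): the stated order agrees with the simple trend.
(B) P (period 3, group 15) vs S (period 3, group 16): the stated order contradicts the simple trend.
(C) F (period 2, group 17) vs Bi (period 6, group 15): the stated order agrees with the simple trend.
(D) P (period 3, group 15) vs Bi (period 6, group 15): the stated order agrees with the simple trend.
The exception is (B): S (3p⁴) ionizes more easily than half-filled P (3p³) because the paired 3p electron in S is pushed out by e⁻–e⁻ repulsion.

(B)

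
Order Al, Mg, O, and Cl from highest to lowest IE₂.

O > Cl > Al > Mg

IE_2 is the cost of taking one more electron from the +1 cation: Al⁺ still has 2 valence electrons; Mg⁺ still has 1 valence electron; O⁺ still has 5 valence electrons; Cl⁺ still has 6 valence electrons.
All are still removing valence electrons, so compare the +1 ions as you would atoms: IE_2 generally rises across a period (higher Z_eff) and falls down a group (larger shell), subject to the usual subshell exceptions.
Valence configurations: Al⁺ [Ne]3s², Mg⁺ [Ne]3s¹, O⁺ [He]2s²2p³, Cl⁺ [Ne]3s²3p⁴.
Tabulated IE_2 (kJ/mol): Al 1817, Mg 1451, O 3388, Cl 2298.
Overall IE_2 order: Mg < Al < Cl < O.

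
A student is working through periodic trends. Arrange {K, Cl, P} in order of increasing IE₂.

After 1 electron has been removed, what remains? K⁺ is the bare [Ar] core; Cl⁺ still has 6 valence electrons; P⁺ still has 4 valence electrons.
Breaking into a closed-shell core is much more expensive than removing a leftover valence electron — K has the largest IE_2 here.
Valence configurations: Cl⁺ [Ne]3s²3p⁴, P⁺ [Ne]3s²3p².
Approximate IE_2 values (kJ/mol): K 3052, Cl 2298, P 1907.
Overall IE_2 order: P < Cl < K.

P, Cl, K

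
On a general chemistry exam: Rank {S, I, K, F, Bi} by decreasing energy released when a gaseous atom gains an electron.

F is in period 2, group 17; S is in period 3, group 16; K is in period 4, group 1; I is in period 5, group 17; Bi is in period 6, group 15.
Atoms with high Z_eff and room in the valence shell (especially the halogens) have the most exothermic electron affinities.
Here both period and group differ, so the two effects have to be weighed against each other.
Bi > K: the two effects oppose for this pair; the across-period effect wins (91 vs 48 kJ/mol).
S > Bi: both effects reinforce here, so S is clearly the higher of the two.
I > S: period and group pull opposite ways; the across-period shift dominates (295 vs 200 kJ/mol).
F > I: F sits above I in group 17, so the down-group effect alone puts F higher.
For reference (kJ/mol): F 328, S 200, K 48, I 295, Bi 91.
So from highest to lowest: F > I > S > Bi > K.

F, I, S, Bi, K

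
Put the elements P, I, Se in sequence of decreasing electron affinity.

P is in period 3, group 15; Se is in period 4, group 16; I is in period 5, group 17.
Electron affinity generally becomes more exothermic across a period toward the halogens and less exothermic down a group.
These sit on a diagonal, where the across-period and down-group effects partly cancel.
Se > P: the two effects oppose for this pair; the across-period effect wins (195 vs 72 kJ/mol).
I > Se: the two effects oppose for this pair; the across-period effect wins (295 vs 195 kJ/mol).
For reference (kJ/mol): P 72, Se 195, I 295.
So from highest to lowest: I > Se > P.

I, Se, P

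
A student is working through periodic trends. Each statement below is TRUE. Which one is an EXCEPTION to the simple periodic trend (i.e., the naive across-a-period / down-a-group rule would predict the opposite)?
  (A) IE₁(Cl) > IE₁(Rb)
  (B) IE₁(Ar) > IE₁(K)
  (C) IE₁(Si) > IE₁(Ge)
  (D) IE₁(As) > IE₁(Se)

The general trend: first ionization energy increases across a period and decreases down a group.
(A) Cl (period 3, group 17) vs Rb (period 5, group 1): the stated order agrees with the simple trend.
(B) Ar (period 3, group 18) vs K (period 4, group 1): the stated order agrees with the simple trend.
(C) Si (period 3, group 14) vs Ge (period 4, group 14): the stated order agrees with the simple trend.
(D) As (period 4, group 15) vs Se (period 4, group 16): the stated order contradicts the simple trend.
The exception is (D): Se (4p⁴) ionizes more easily than half-filled As (4p³).

(D)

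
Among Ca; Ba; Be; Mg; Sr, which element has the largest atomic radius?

Be is in period 2, group 2; Mg is in period 3, group 2; Ca is in period 4, group 2; Sr is in period 5, group 2; Ba is in period 6, group 2.
Atomic radius shrinks across a period as nuclear charge pulls the same shell inward, and grows down a group as new shells are added.
All are in group 2, so atomic radius increases down the group.
The largest atomic radius among these belongs to Ba.

Ba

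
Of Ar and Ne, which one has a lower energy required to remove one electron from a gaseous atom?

Ar

Ne is in period 2, group 18; Ar is in period 3, group 18.
First ionization energy rises across a period (greater Z_eff holds electrons more tightly) and falls down a group (valence electrons are farther from the nucleus).
All are in group 18, so first ionization energy increases up the group.
So Ar has the lower energy required to remove one electron from a gaseous atom (Ar < Ne).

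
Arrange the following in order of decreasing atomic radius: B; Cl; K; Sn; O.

Radius decreases left→right (rising Z_eff, same n) and increases top→bottom (higher n).
Neither a single period nor a single group — weigh both effects.
B > O: B lies to the left of O in period 2, so the across-period effect alone puts B larger.
Cl > B: period and group pull opposite ways; the down-group shift dominates (99 vs 85 pm).
Sn > Cl: relative to Cl, both the across-period and down-group shifts push Sn's atomic radius up.
K > Sn: period and group pull opposite ways; the across-period shift dominates (196 vs 140 pm).
Tabulated atomic radius (pm): B 85, O 63, Cl 99, K 196, Sn 140.
So from largest to smallest: K > Sn > Cl > B > O.

K > Sn > Cl > B > O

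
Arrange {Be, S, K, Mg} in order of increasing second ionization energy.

Mg < Be < S < K

After 1 electron has been removed, what remains? Be⁺ still has 1 valence electron; S⁺ still has 5 valence electrons; K⁺ is the bare [Ar] core; Mg⁺ still has 1 valence electron.
Pulling an electron out of a noble-gas core costs far more than removing a remaining valence electron, so K sits at the high end of IE_2.
Valence configurations: Be⁺ [He]2s¹, S⁺ [Ne]3s²3p³, Mg⁺ [Ne]3s¹.
Approximate IE_2 values (kJ/mol): Be 1757, S 2252, K 3052, Mg 1451.
Putting it together, IE_2: Mg < Be < S < K.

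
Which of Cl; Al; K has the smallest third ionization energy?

Al

After 2 electrons have been removed, what remains? Cl²⁺ still has 5 valence electrons; Al²⁺ still has 1 valence electron; K²⁺ is already 1 electron into the core.
Core electrons are held far more tightly than valence electrons, so K tops the IE_3 order.
Valence configurations: Cl²⁺ [Ne]3s²3p³, Al²⁺ [Ne]3s¹.
Approximate IE_3 values (kJ/mol): Cl 3822, Al 2745, K 4420.
Hence IE_3: Al < Cl < K.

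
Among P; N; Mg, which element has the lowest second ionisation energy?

Mg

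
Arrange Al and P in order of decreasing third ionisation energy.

P > Al

After 2 electrons have been removed, what remains? Al²⁺ still has 1 valence electron; P²⁺ still has 3 valence electrons.
All are still removing valence electrons, so compare the +2 ions as you would atoms: IE_3 generally rises across a period (higher Z_eff) and falls down a group (larger shell), subject to the usual subshell exceptions.
Valence configurations: Al²⁺ [Ne]3s¹, P²⁺ [Ne]3s²3p¹.
The numbers (kJ/mol): Al 2745, P 2914.
Hence IE_3: Al < P.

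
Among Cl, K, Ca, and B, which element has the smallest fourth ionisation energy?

Cl

The fourth ionization energy removes an electron from the +3 ion. For each element: Cl³⁺ still has 4 valence electrons; K³⁺ is already 2 electrons into the core; Ca³⁺ is already 1 electron into the core; B³⁺ is the bare [He] core.
Core electrons are held far more tightly than valence electrons, so K, Ca and B top the IE_4 order.
Approximate IE_4 values (kJ/mol): Cl 5159, K 5877, Ca 6491, B 25026.
Hence IE_4: Cl < K < Ca < B.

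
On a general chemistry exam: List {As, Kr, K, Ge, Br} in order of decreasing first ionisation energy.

Kr, Br, As, Ge, K

Across a period the outer electron is held more tightly (higher IE₁); down a group it sits in a higher shell, more shielded, and comes off more easily.
All lie in period 4, so first ionization energy increases left to right.
So from highest to lowest: Kr > Br > As > Ge > K.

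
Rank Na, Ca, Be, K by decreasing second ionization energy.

Consider each +1 ion: Na⁺ is the bare [Ne] core; Ca⁺ still has 1 valence electron; Be⁺ still has 1 valence electron; K⁺ is the bare [Ar] core.
Breaking into a closed-shell core is much more expensive than removing a leftover valence electron — K and Na have the largest IE_2 here.
Valence configurations: Ca⁺ [Ar]4s¹, Be⁺ [He]2s¹.
The numbers (kJ/mol): Na 4562, Ca 1145, Be 1757, K 3052.
Overall IE_2 order: Ca < Be < K < Na.

Na, K, Be, Ca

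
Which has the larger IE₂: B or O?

IE_2 is the cost of taking one more electron from the +1 cation: B⁺ still has 2 valence electrons; O⁺ still has 5 valence electrons.
All are still removing valence electrons, so compare the +1 ions as you would atoms: IE_2 generally rises across a period (higher Z_eff) and falls down a group (larger shell), subject to the usual subshell exceptions.
Valence configurations: B⁺ [He]2s², O⁺ [He]2s²2p³.
The numbers (kJ/mol): B 2427, O 3388.
Putting it together, IE_2: B < O.

O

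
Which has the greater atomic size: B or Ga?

Ga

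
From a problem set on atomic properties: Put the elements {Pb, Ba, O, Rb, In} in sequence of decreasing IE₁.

Across a period the outer electron is held more tightly (higher IE₁); down a group it sits in a higher shell, more shielded, and comes off more easily.
These span different periods and groups, so the two trends combine.
Ba > Rb: the two effects oppose for this pair; the across-period effect wins (503 vs 403 kJ/mol).
In > Ba: both effects reinforce here, so In is clearly the higher of the two.
Pb > In: period and group pull opposite ways; the across-period shift dominates (716 vs 558 kJ/mol).
O > Pb: both effects reinforce here, so O is clearly the higher of the two.
For reference (kJ/mol): O 1314, Rb 403, In 558, Ba 503, Pb 716.
So from highest to lowest: O > Pb > In > Ba > Rb.

O > Pb > In > Ba > Rb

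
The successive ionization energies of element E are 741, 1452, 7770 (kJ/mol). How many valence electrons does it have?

2

Look for the largest jump between consecutive ionization energies: IE3/IE2 ≈ 5.4, far larger than any earlier ratio.
That jump marks the point where a core electron is being removed. So the atom has 2 valence electrons.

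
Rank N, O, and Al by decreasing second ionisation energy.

Consider each +1 ion: N⁺ still has 4 valence electrons; O⁺ still has 5 valence electrons; Al⁺ still has 2 valence electrons.
All are still removing valence electrons, so compare the +1 ions as you would atoms: IE_2 generally rises across a period (higher Z_eff) and falls down a group (larger shell), subject to the usual subshell exceptions.
Valence configurations: N⁺ [He]2s²2p², O⁺ [He]2s²2p³, Al⁺ [Ne]3s².
Tabulated IE_2 (kJ/mol): N 2856, O 3388, Al 1817.
So the second ionization energies run Al < N < O.

O > N > Al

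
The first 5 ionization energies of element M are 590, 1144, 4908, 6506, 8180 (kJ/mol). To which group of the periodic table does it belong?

Group 2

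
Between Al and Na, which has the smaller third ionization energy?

After 2 electrons have been removed, what remains? Al²⁺ still has 1 valence electron; Na²⁺ is already 1 electron into the core.
Pulling an electron out of a noble-gas core costs far more than removing a remaining valence electron, so Na sits at the high end of IE_3.
The numbers (kJ/mol): Al 2745, Na 6910.
Hence IE_3: Al < Na.

Al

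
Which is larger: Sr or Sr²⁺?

Sr

Forming Sr²⁺ removes 2 electrons from Sr. Fewer electrons for the same nuclear charge means less shielding and a higher Z_eff on the remaining electrons, and for main-group metals the entire outer shell is lost.
A cation is smaller than its parent atom: Sr²⁺ < Sr.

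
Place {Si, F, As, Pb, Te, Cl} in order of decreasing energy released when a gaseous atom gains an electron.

Cl > F > Te > Si > As > Pb

F is in period 2, group 17; Si is in period 3, group 14; Cl is in period 3, group 17; As is in period 4, group 15; Te is in period 5, group 16; Pb is in period 6, group 14.
Atoms with high Z_eff and room in the valence shell (especially the halogens) have the most exothermic electron affinities.
These span different periods and groups, so the two trends combine.
As > Pb: relative to Pb, both the across-period and down-group shifts push As's electron affinity up.
Si > As: the two effects oppose for this pair; the down-group effect wins (134 vs 78 kJ/mol).
Te > Si: the two effects oppose for this pair; the across-period effect wins (190 vs 134 kJ/mol).
F > Te: both effects reinforce here, so F is clearly the higher of the two.
Cl > F: this pair runs against the simple trend — see the exception note.
Note the exception: Cl has a higher electron affinity than F, contrary to the simple trend — F's small 2p subshell makes the incoming electron feel strong e⁻–e⁻ repulsion, so Cl actually releases more energy on gaining an electron.
For reference (kJ/mol): F 328, Si 134, Cl 349, As 78, Te 190, Pb 35.
So from highest to lowest: Cl > F > Te > Si > As > Pb.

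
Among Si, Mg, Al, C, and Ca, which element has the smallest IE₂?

Ca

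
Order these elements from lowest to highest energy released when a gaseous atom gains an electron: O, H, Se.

H, O, Se

H is in period 1, group 1; O is in period 2, group 16; Se is in period 4, group 16.
Electron affinity generally becomes more exothermic across a period toward the halogens and less exothermic down a group.
These span different periods and groups, so the two trends combine.
O > H: period and group pull opposite ways; the across-period shift dominates (141 vs 73 kJ/mol).
Se > O: this pair runs against the simple trend — see the exception note.
Note the exception: Se has a higher electron affinity than O, contrary to the simple trend — O's compact 2p subshell gives strong electron–electron repulsion on the added electron.
Approximate values (kJ/mol): H 73, O 141, Se 195.
So from lowest to highest: H < O < Se.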